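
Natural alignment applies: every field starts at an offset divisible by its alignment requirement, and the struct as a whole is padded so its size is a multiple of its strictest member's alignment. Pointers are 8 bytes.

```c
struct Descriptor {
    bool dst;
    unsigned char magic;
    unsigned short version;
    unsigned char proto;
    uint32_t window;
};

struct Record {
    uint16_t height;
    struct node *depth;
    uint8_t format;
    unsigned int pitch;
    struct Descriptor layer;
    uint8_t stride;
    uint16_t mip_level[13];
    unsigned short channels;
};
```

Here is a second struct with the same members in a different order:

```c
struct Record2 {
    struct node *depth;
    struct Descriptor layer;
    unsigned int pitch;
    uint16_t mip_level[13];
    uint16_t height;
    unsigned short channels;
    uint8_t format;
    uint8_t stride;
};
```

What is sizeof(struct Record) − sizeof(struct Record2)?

16

Descriptor: 0..1  dst  (1B, 1-aligned); 1..2  magic  (1B, 1-aligned); 2..4  version  (2B, 2-aligned); 4..5  proto  (1B, 1-aligned); 5..8  -- padding (3B); 8..12  window  (4B, 4-aligned); sizeof = 12, alignof = 4
0..2  height  (2B, 2-aligned)
2..8  -- padding (6B)
8..16  depth  (8B, 8-aligned)
16..17  format  (1B, 1-aligned)
17..20  -- padding (3B)
20..24  pitch  (4B, 4-aligned)
24..36  layer  (12B, 4-aligned)
36..37  stride  (1B, 1-aligned)
37..38  -- padding (1B)
38..64  mip_level  (26B, 2-aligned)
64..66  channels  (2B, 2-aligned)
66..72  -- tail padding (6B)
sizeof = 72, alignof = 8
— Record2 —
0..8  depth  (8B, 8-aligned)
8..20  layer  (12B, 4-aligned)
20..24  pitch  (4B, 4-aligned)
24..50  mip_level  (26B, 2-aligned)
50..52  height  (2B, 2-aligned)
52..54  channels  (2B, 2-aligned)
54..55  format  (1B, 1-aligned)
55..56  stride  (1B, 1-aligned)
sizeof = 56, alignof = 8
72 − 56 = 16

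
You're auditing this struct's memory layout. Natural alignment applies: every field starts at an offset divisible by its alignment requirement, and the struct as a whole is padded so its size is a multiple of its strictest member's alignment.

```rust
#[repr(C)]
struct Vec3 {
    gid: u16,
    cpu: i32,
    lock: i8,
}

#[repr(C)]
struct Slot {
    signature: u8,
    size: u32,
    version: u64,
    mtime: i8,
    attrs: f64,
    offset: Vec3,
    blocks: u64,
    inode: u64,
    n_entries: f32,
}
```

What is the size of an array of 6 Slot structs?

Vec3: @0: gid [2B, align 2] → 2; +2 pad (align 4); @4: cpu [4B, align 4] → 8; @8: lock [1B, align 1] → 9; +3 tail pad (align 4); size 12, align 4
@0: signature [1B, align 1] → 1
+3 pad (align 4)
@4: size [4B, align 4] → 8
@8: version [8B, align 8] → 16
@16: mtime [1B, align 1] → 17
+7 pad (align 8)
@24: attrs [8B, align 8] → 32
@32: offset [12B, align 4] → 44
+4 pad (align 8)
@48: blocks [8B, align 8] → 56
@56: inode [8B, align 8] → 64
@64: n_entries [4B, align 4] → 68
+4 tail pad (align 8)
size 72, align 8
array of 6: 6 × 72 = 432

432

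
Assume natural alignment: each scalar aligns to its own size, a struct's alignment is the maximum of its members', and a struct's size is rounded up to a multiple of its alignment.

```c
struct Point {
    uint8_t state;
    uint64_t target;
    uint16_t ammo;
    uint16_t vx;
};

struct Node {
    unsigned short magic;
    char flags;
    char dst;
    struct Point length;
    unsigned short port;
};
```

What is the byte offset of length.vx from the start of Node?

Point: state at 0 (size 1, align 1) → ends 1; pad 7 to align 8 for target; target at 8 (size 8, align 8) → ends 16; ammo at 16 (size 2, align 2) → ends 18; vx at 18 (size 2, align 2) → ends 20; tail pad 4 to reach multiple of 8; total 24 bytes, alignment 8
magic at 0 (size 2, align 2) → ends 2
flags at 2 (size 1, align 1) → ends 3
dst at 3 (size 1, align 1) → ends 4
pad 4 to align 8 for length
length at 8 (size 24, align 8) → ends 32
within Point: vx at 18
8 + 18 = 26

26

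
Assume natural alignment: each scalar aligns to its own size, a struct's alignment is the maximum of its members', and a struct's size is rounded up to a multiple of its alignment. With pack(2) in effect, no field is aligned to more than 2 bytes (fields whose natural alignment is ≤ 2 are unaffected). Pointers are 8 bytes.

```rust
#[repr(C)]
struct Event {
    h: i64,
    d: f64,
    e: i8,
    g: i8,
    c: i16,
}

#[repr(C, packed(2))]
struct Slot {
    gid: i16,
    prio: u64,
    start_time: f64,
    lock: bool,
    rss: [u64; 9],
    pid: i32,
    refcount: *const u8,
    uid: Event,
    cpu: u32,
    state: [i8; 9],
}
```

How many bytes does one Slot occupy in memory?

Event: 0..8  h  (8B, 8-aligned); 8..16  d  (8B, 8-aligned); 16..17  e  (1B, 1-aligned); 17..18  g  (1B, 1-aligned); 18..20  c  (2B, 2-aligned); 20..24  -- tail padding (4B); sizeof = 24, alignof = 8
0..2  gid  (2B, 2-aligned)
2..10  prio  (8B, 2-aligned)
10..18  start_time  (8B, 2-aligned)
18..19  lock  (1B, 1-aligned)
19..20  -- padding (1B)
20..92  rss  (72B, 2-aligned)
92..96  pid  (4B, 2-aligned)
96..104  refcount  (8B, 2-aligned)
104..128  uid  (24B, 2-aligned)
128..132  cpu  (4B, 2-aligned)
132..141  state  (9B, 1-aligned)
141..142  -- tail padding (1B)
sizeof = 142, alignof = 2

142 bytes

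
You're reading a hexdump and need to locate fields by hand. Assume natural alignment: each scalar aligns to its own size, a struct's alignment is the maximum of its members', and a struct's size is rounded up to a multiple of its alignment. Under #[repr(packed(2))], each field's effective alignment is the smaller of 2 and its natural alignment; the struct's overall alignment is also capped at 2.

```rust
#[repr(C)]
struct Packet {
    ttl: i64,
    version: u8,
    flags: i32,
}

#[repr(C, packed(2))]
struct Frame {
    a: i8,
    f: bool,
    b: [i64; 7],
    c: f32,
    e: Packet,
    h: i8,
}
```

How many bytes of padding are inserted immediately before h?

0

Packet: 0..8  ttl  (8B, 8-aligned); 8..9  version  (1B, 1-aligned); 9..12  -- padding (3B); 12..16  flags  (4B, 4-aligned); sizeof = 16, alignof = 8
0..1  a  (1B, 1-aligned)
1..2  f  (1B, 1-aligned)
2..58  b  (56B, 2-aligned)
58..62  c  (4B, 2-aligned)
62..78  e  (16B, 2-aligned)
78..79  h  (1B, 1-aligned)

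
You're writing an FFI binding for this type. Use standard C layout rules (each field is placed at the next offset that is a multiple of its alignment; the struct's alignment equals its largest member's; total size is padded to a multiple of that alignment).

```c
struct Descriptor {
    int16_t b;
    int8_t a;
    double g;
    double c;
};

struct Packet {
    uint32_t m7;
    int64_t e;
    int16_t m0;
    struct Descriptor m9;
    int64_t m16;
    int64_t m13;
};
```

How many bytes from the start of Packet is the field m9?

Descriptor: b at 0 (size 2, align 2) → ends 2; a at 2 (size 1, align 1) → ends 3; pad 5 to align 8 for g; g at 8 (size 8, align 8) → ends 16; c at 16 (size 8, align 8) → ends 24; total 24 bytes, alignment 8
m7 at 0 (size 4, align 4) → ends 4
pad 4 to align 8 for e
e at 8 (size 8, align 8) → ends 16
m0 at 16 (size 2, align 2) → ends 18
pad 6 to align 8 for m9
m9 at 24 (size 24, align 8) → ends 48

24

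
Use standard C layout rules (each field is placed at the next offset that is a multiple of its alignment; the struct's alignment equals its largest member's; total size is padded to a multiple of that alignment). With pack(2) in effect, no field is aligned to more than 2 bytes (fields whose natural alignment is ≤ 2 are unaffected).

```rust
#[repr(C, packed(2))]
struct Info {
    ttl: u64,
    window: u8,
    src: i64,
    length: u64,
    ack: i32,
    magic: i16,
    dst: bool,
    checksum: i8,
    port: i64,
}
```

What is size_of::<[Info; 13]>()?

ttl at 0 (size 8, align 2) → ends 8
window at 8 (size 1, align 1) → ends 9
pad 1 to align 2 for src
src at 10 (size 8, align 2) → ends 18
length at 18 (size 8, align 2) → ends 26
ack at 26 (size 4, align 2) → ends 30
magic at 30 (size 2, align 2) → ends 32
dst at 32 (size 1, align 1) → ends 33
checksum at 33 (size 1, align 1) → ends 34
port at 34 (size 8, align 2) → ends 42
total 42 bytes, alignment 2
array of 13: 13 × 42 = 546

546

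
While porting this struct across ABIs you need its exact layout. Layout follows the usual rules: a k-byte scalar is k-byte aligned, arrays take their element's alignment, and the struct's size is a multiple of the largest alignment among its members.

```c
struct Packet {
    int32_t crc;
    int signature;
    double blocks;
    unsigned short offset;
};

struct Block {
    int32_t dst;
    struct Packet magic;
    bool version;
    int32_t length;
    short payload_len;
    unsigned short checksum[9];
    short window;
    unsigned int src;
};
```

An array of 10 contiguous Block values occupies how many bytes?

720

Packet: crc at 0 (size 4, align 4) → ends 4; signature at 4 (size 4, align 4) → ends 8; blocks at 8 (size 8, align 8) → ends 16; offset at 16 (size 2, align 2) → ends 18; tail pad 6 to reach multiple of 8; total 24 bytes, alignment 8
dst at 0 (size 4, align 4) → ends 4
pad 4 to align 8 for magic
magic at 8 (size 24, align 8) → ends 32
version at 32 (size 1, align 1) → ends 33
pad 3 to align 4 for length
length at 36 (size 4, align 4) → ends 40
payload_len at 40 (size 2, align 2) → ends 42
checksum at 42 (size 18, align 2) → ends 60
window at 60 (size 2, align 2) → ends 62
pad 2 to align 4 for src
src at 64 (size 4, align 4) → ends 68
tail pad 4 to reach multiple of 8
total 72 bytes, alignment 8
array of 10: 10 × 72 = 720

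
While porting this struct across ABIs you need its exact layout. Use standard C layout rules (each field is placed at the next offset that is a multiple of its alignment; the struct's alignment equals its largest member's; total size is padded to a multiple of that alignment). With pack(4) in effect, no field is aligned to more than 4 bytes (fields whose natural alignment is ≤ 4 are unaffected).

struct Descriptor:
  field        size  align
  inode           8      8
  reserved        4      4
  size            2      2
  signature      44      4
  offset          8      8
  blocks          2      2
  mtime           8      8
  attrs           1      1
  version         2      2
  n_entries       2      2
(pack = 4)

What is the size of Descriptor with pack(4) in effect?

88

0..8  inode  (8B, 4-aligned)
8..12  reserved  (4B, 4-aligned)
12..14  size  (2B, 2-aligned)
14..16  -- padding (2B)
16..60  signature  (44B, 4-aligned)
60..68  offset  (8B, 4-aligned)
68..70  blocks  (2B, 2-aligned)
70..72  -- padding (2B)
72..80  mtime  (8B, 4-aligned)
80..81  attrs  (1B, 1-aligned)
81..82  -- padding (1B)
82..84  version  (2B, 2-aligned)
84..86  n_entries  (2B, 2-aligned)
86..88  -- tail padding (2B)
sizeof = 88, alignof = 4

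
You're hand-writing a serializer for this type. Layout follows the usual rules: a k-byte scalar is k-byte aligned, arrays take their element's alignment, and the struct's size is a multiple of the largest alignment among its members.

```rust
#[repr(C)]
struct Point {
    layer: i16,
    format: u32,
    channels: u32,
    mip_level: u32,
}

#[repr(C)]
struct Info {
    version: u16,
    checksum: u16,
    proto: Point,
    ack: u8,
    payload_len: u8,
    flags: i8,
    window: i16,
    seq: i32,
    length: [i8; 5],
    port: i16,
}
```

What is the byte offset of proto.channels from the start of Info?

12

Point: layer at 0 (size 2, align 2) → ends 2; pad 2 to align 4 for format; format at 4 (size 4, align 4) → ends 8; channels at 8 (size 4, align 4) → ends 12; mip_level at 12 (size 4, align 4) → ends 16; total 16 bytes, alignment 4
version at 0 (size 2, align 2) → ends 2
checksum at 2 (size 2, align 2) → ends 4
proto at 4 (size 16, align 4) → ends 20
within Point: channels at 8
4 + 8 = 12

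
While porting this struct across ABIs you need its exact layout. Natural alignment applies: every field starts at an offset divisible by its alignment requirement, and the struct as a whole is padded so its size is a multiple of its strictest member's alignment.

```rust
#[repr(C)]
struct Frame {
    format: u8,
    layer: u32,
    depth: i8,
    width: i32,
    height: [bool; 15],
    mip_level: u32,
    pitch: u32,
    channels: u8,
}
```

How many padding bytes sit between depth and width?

0..1  format  (1B, 1-aligned)
1..4  -- padding (3B)
4..8  layer  (4B, 4-aligned)
8..9  depth  (1B, 1-aligned)
9..12  -- padding (3B)
12..16  width  (4B, 4-aligned)

3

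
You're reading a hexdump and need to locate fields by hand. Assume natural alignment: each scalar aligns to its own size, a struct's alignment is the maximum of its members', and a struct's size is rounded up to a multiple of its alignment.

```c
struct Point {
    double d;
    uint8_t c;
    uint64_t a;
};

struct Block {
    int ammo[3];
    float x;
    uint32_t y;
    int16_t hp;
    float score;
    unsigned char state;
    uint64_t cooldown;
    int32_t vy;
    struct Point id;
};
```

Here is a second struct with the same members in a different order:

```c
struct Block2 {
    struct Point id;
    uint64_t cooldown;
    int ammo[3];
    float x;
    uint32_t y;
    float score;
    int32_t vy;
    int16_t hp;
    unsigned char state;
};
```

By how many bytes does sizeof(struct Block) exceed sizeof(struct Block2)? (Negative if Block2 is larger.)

Point: @0: d [8B, align 8] → 8; @8: c [1B, align 1] → 9; +7 pad (align 8); @16: a [8B, align 8] → 24; size 24, align 8
@0: ammo [12B, align 4] → 12
@12: x [4B, align 4] → 16
@16: y [4B, align 4] → 20
@20: hp [2B, align 2] → 22
+2 pad (align 4)
@24: score [4B, align 4] → 28
@28: state [1B, align 1] → 29
+3 pad (align 8)
@32: cooldown [8B, align 8] → 40
@40: vy [4B, align 4] → 44
+4 pad (align 8)
@48: id [24B, align 8] → 72
size 72, align 8
— Block2 —
@0: id [24B, align 8] → 24
@24: cooldown [8B, align 8] → 32
@32: ammo [12B, align 4] → 44
@44: x [4B, align 4] → 48
@48: y [4B, align 4] → 52
@52: score [4B, align 4] → 56
@56: vy [4B, align 4] → 60
@60: hp [2B, align 2] → 62
@62: state [1B, align 1] → 63
+1 tail pad (align 8)
size 64, align 8
72 − 64 = 8

8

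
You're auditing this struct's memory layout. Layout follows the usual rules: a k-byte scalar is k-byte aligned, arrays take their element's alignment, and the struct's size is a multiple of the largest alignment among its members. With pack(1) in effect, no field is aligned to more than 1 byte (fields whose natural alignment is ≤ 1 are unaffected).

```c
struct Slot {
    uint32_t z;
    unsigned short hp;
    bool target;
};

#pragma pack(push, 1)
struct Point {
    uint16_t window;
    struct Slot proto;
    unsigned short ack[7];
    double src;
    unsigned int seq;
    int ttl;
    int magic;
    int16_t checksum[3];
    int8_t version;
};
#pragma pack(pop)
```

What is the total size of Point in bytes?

51

Slot: z at 0 (size 4, align 4) → ends 4; hp at 4 (size 2, align 2) → ends 6; target at 6 (size 1, align 1) → ends 7; tail pad 1 to reach multiple of 4; total 8 bytes, alignment 4
window at 0 (size 2, align 1) → ends 2
proto at 2 (size 8, align 1) → ends 10
ack at 10 (size 14, align 1) → ends 24
src at 24 (size 8, align 1) → ends 32
seq at 32 (size 4, align 1) → ends 36
ttl at 36 (size 4, align 1) → ends 40
magic at 40 (size 4, align 1) → ends 44
checksum at 44 (size 6, align 1) → ends 50
version at 50 (size 1, align 1) → ends 51
total 51 bytes, alignment 1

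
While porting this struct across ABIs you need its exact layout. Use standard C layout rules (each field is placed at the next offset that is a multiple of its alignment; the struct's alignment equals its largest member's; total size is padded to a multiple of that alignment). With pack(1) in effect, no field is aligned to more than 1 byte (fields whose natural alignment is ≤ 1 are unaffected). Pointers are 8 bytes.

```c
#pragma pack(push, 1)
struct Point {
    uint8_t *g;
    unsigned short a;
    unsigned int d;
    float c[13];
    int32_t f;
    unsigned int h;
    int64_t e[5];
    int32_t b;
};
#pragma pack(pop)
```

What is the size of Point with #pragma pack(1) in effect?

0..8  g  (8B, 1-aligned)
8..10  a  (2B, 1-aligned)
10..14  d  (4B, 1-aligned)
14..66  c  (52B, 1-aligned)
66..70  f  (4B, 1-aligned)
70..74  h  (4B, 1-aligned)
74..114  e  (40B, 1-aligned)
114..118  b  (4B, 1-aligned)
sizeof = 118, alignof = 1

118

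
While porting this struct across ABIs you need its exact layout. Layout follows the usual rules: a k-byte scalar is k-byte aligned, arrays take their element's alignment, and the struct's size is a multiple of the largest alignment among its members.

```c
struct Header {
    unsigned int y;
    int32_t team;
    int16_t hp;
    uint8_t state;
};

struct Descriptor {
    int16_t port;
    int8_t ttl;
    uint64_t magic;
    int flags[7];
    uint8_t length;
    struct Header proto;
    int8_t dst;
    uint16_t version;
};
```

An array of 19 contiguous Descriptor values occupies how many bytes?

Header: @0: y [4B, align 4] → 4; @4: team [4B, align 4] → 8; @8: hp [2B, align 2] → 10; @10: state [1B, align 1] → 11; +1 tail pad (align 4); size 12, align 4
@0: port [2B, align 2] → 2
@2: ttl [1B, align 1] → 3
+5 pad (align 8)
@8: magic [8B, align 8] → 16
@16: flags [28B, align 4] → 44
@44: length [1B, align 1] → 45
+3 pad (align 4)
@48: proto [12B, align 4] → 60
@60: dst [1B, align 1] → 61
+1 pad (align 2)
@62: version [2B, align 2] → 64
size 64, align 8
array of 19: 19 × 64 = 1216

1216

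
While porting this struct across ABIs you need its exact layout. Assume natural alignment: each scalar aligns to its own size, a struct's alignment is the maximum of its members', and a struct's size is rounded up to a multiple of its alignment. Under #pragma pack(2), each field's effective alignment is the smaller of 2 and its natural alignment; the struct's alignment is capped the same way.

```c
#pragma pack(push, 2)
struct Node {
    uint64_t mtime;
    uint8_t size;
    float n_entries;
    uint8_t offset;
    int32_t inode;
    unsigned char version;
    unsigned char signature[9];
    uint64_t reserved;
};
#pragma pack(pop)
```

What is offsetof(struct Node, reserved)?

0..8  mtime  (8B, 2-aligned)
8..9  size  (1B, 1-aligned)
9..10  -- padding (1B)
10..14  n_entries  (4B, 2-aligned)
14..15  offset  (1B, 1-aligned)
15..16  -- padding (1B)
16..20  inode  (4B, 2-aligned)
20..21  version  (1B, 1-aligned)
21..30  signature  (9B, 1-aligned)
30..38  reserved  (8B, 2-aligned)

30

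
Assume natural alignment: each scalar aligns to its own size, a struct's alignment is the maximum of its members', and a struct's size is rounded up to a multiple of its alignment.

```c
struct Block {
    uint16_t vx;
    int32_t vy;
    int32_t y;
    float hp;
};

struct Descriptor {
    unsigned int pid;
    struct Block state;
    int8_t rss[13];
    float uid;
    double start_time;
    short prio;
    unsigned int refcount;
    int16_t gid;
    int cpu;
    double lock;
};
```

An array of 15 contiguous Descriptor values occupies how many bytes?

1080

Block: @0: vx [2B, align 2] → 2; +2 pad (align 4); @4: vy [4B, align 4] → 8; @8: y [4B, align 4] → 12; @12: hp [4B, align 4] → 16; size 16, align 4
@0: pid [4B, align 4] → 4
@4: state [16B, align 4] → 20
@20: rss [13B, align 1] → 33
+3 pad (align 4)
@36: uid [4B, align 4] → 40
@40: start_time [8B, align 8] → 48
@48: prio [2B, align 2] → 50
+2 pad (align 4)
@52: refcount [4B, align 4] → 56
@56: gid [2B, align 2] → 58
+2 pad (align 4)
@60: cpu [4B, align 4] → 64
@64: lock [8B, align 8] → 72
size 72, align 8
array of 15: 15 × 72 = 1080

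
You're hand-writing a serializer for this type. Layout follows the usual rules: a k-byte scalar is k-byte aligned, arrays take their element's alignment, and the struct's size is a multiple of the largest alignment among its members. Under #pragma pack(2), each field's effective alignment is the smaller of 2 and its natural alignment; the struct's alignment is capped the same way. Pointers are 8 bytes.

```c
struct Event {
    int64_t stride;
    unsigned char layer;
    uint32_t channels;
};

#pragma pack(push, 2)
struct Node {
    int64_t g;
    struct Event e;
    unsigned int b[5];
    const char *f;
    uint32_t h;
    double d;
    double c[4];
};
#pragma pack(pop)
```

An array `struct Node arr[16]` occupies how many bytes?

Event: 0..8  stride  (8B, 8-aligned); 8..9  layer  (1B, 1-aligned); 9..12  -- padding (3B); 12..16  channels  (4B, 4-aligned); sizeof = 16, alignof = 8
0..8  g  (8B, 2-aligned)
8..24  e  (16B, 2-aligned)
24..44  b  (20B, 2-aligned)
44..52  f  (8B, 2-aligned)
52..56  h  (4B, 2-aligned)
56..64  d  (8B, 2-aligned)
64..96  c  (32B, 2-aligned)
sizeof = 96, alignof = 2
array of 16: 16 × 96 = 1536

1536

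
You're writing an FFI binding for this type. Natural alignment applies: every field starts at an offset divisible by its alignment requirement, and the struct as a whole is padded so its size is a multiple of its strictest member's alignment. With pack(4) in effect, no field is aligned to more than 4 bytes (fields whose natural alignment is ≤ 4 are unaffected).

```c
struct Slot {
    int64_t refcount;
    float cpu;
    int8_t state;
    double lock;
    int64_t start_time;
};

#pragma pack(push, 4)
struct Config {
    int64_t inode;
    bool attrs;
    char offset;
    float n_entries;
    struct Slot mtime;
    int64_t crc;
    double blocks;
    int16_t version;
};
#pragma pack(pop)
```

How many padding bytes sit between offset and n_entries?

2

Slot: refcount at 0 (size 8, align 8) → ends 8; cpu at 8 (size 4, align 4) → ends 12; state at 12 (size 1, align 1) → ends 13; pad 3 to align 8 for lock; lock at 16 (size 8, align 8) → ends 24; start_time at 24 (size 8, align 8) → ends 32; total 32 bytes, alignment 8
inode at 0 (size 8, align 4) → ends 8
attrs at 8 (size 1, align 1) → ends 9
offset at 9 (size 1, align 1) → ends 10
pad 2 to align 4 for n_entries
n_entries at 12 (size 4, align 4) → ends 16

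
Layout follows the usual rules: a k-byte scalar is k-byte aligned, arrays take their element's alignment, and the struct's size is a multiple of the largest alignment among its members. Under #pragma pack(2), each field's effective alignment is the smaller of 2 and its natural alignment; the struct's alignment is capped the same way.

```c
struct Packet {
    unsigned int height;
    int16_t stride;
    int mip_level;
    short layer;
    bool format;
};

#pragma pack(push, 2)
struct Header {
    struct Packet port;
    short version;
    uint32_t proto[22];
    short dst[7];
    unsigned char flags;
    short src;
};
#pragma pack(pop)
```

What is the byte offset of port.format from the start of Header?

14

Packet: @0: height [4B, align 4] → 4; @4: stride [2B, align 2] → 6; +2 pad (align 4); @8: mip_level [4B, align 4] → 12; @12: layer [2B, align 2] → 14; @14: format [1B, align 1] → 15; +1 tail pad (align 4); size 16, align 4
@0: port [16B, align 2] → 16
within Packet: format at 14
0 + 14 = 14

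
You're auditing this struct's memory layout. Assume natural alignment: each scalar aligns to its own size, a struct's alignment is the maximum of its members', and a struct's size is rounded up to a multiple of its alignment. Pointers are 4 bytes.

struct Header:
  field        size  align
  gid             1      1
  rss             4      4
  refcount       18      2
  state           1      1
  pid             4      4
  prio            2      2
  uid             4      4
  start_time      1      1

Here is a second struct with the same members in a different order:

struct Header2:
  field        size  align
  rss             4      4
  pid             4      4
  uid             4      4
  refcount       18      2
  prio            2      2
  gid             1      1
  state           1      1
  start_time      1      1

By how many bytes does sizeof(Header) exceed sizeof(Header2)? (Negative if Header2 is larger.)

0..1  gid  (1B, 1-aligned)
1..4  -- padding (3B)
4..8  rss  (4B, 4-aligned)
8..26  refcount  (18B, 2-aligned)
26..27  state  (1B, 1-aligned)
27..28  -- padding (1B)
28..32  pid  (4B, 4-aligned)
32..34  prio  (2B, 2-aligned)
34..36  -- padding (2B)
36..40  uid  (4B, 4-aligned)
40..41  start_time  (1B, 1-aligned)
41..44  -- tail padding (3B)
sizeof = 44, alignof = 4
— Header2 —
0..4  rss  (4B, 4-aligned)
4..8  pid  (4B, 4-aligned)
8..12  uid  (4B, 4-aligned)
12..30  refcount  (18B, 2-aligned)
30..32  prio  (2B, 2-aligned)
32..33  gid  (1B, 1-aligned)
33..34  state  (1B, 1-aligned)
34..35  start_time  (1B, 1-aligned)
35..36  -- tail padding (1B)
sizeof = 36, alignof = 4
44 − 36 = 8

8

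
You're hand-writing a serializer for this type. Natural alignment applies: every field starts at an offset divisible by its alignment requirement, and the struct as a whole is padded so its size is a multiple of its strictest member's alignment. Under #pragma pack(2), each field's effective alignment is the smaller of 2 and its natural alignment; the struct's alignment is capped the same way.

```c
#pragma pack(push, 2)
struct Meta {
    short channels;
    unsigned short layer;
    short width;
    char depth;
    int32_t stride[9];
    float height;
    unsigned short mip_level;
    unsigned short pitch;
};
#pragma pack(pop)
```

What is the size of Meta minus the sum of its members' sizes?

channels at 0 (size 2, align 2) → ends 2
layer at 2 (size 2, align 2) → ends 4
width at 4 (size 2, align 2) → ends 6
depth at 6 (size 1, align 1) → ends 7
pad 1 to align 2 for stride
stride at 8 (size 36, align 2) → ends 44
height at 44 (size 4, align 2) → ends 48
mip_level at 48 (size 2, align 2) → ends 50
pitch at 50 (size 2, align 2) → ends 52
total 52 bytes, alignment 2
data bytes 51, size 52 → padding 1

1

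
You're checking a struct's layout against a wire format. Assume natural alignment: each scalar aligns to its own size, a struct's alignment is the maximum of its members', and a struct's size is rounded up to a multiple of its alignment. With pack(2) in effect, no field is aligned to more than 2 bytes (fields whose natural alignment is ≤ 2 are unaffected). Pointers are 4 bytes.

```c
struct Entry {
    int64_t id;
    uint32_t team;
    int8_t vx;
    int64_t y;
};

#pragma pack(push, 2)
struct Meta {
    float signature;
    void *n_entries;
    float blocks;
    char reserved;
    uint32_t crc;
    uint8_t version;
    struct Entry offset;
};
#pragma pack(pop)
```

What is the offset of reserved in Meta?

Entry: 0..8  id  (8B, 8-aligned); 8..12  team  (4B, 4-aligned); 12..13  vx  (1B, 1-aligned); 13..16  -- padding (3B); 16..24  y  (8B, 8-aligned); sizeof = 24, alignof = 8
0..4  signature  (4B, 2-aligned)
4..8  n_entries  (4B, 2-aligned)
8..12  blocks  (4B, 2-aligned)
12..13  reserved  (1B, 1-aligned)

12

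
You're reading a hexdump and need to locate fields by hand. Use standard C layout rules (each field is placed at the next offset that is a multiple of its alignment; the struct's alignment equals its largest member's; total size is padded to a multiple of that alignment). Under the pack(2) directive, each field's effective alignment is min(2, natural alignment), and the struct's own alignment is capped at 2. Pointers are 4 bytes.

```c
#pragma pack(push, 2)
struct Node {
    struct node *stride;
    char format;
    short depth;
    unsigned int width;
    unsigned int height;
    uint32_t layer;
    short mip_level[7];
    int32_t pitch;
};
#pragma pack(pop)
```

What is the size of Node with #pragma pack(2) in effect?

38

stride at 0 (size 4, align 2) → ends 4
format at 4 (size 1, align 1) → ends 5
pad 1 to align 2 for depth
depth at 6 (size 2, align 2) → ends 8
width at 8 (size 4, align 2) → ends 12
height at 12 (size 4, align 2) → ends 16
layer at 16 (size 4, align 2) → ends 20
mip_level at 20 (size 14, align 2) → ends 34
pitch at 34 (size 4, align 2) → ends 38
total 38 bytes, alignment 2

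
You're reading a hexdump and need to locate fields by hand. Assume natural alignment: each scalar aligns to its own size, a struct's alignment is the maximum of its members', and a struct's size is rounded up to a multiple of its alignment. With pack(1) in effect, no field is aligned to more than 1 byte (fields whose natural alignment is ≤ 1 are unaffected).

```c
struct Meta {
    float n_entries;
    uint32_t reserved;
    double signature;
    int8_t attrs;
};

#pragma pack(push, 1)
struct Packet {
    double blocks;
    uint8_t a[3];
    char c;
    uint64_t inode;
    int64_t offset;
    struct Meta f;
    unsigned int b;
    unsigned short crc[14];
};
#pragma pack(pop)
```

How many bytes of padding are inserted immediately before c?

Meta: n_entries at 0 (size 4, align 4) → ends 4; reserved at 4 (size 4, align 4) → ends 8; signature at 8 (size 8, align 8) → ends 16; attrs at 16 (size 1, align 1) → ends 17; tail pad 7 to reach multiple of 8; total 24 bytes, alignment 8
blocks at 0 (size 8, align 1) → ends 8
a at 8 (size 3, align 1) → ends 11
c at 11 (size 1, align 1) → ends 12

0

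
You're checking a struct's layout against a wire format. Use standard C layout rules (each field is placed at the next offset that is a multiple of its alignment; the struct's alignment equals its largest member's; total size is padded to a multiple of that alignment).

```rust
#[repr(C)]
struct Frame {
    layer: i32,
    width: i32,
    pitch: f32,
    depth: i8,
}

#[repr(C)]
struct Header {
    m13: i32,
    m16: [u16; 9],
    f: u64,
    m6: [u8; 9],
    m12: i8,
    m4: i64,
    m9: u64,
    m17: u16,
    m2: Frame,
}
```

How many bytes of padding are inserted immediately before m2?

Frame: @0: layer [4B, align 4] → 4; @4: width [4B, align 4] → 8; @8: pitch [4B, align 4] → 12; @12: depth [1B, align 1] → 13; +3 tail pad (align 4); size 16, align 4
@0: m13 [4B, align 4] → 4
@4: m16 [18B, align 2] → 22
+2 pad (align 8)
@24: f [8B, align 8] → 32
@32: m6 [9B, align 1] → 41
@41: m12 [1B, align 1] → 42
+6 pad (align 8)
@48: m4 [8B, align 8] → 56
@56: m9 [8B, align 8] → 64
@64: m17 [2B, align 2] → 66
+2 pad (align 4)
@68: m2 [16B, align 4] → 84

2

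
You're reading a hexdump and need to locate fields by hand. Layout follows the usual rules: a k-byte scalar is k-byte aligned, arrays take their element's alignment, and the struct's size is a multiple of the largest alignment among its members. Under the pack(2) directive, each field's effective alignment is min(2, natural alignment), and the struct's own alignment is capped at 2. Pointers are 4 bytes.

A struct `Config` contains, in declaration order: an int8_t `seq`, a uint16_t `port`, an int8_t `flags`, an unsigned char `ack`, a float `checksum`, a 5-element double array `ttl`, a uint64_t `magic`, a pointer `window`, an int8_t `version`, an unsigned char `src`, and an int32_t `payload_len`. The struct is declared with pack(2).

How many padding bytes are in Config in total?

1

0..1  seq  (1B, 1-aligned)
1..2  -- padding (1B)
2..4  port  (2B, 2-aligned)
4..5  flags  (1B, 1-aligned)
5..6  ack  (1B, 1-aligned)
6..10  checksum  (4B, 2-aligned)
10..50  ttl  (40B, 2-aligned)
50..58  magic  (8B, 2-aligned)
58..62  window  (4B, 2-aligned)
62..63  version  (1B, 1-aligned)
63..64  src  (1B, 1-aligned)
64..68  payload_len  (4B, 2-aligned)
sizeof = 68, alignof = 2
data bytes 67, size 68 → padding 1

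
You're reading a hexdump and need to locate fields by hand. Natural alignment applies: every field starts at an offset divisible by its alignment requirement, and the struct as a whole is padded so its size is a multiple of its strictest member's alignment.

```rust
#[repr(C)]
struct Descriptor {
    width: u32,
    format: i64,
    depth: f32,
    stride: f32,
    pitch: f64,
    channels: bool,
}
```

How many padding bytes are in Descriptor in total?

width at 0 (size 4, align 4) → ends 4
pad 4 to align 8 for format
format at 8 (size 8, align 8) → ends 16
depth at 16 (size 4, align 4) → ends 20
stride at 20 (size 4, align 4) → ends 24
pitch at 24 (size 8, align 8) → ends 32
channels at 32 (size 1, align 1) → ends 33
tail pad 7 to reach multiple of 8
total 40 bytes, alignment 8
data bytes 29, size 40 → padding 11

11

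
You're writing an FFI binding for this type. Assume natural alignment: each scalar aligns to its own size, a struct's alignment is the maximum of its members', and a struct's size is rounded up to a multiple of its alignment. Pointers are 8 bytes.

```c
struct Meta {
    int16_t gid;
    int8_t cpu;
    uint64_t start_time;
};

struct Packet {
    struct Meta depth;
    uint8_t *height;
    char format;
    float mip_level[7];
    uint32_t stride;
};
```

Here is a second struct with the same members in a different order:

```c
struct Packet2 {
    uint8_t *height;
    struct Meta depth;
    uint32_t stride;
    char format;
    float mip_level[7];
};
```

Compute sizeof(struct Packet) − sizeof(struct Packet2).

0

Meta: @0: gid [2B, align 2] → 2; @2: cpu [1B, align 1] → 3; +5 pad (align 8); @8: start_time [8B, align 8] → 16; size 16, align 8
@0: depth [16B, align 8] → 16
@16: height [8B, align 8] → 24
@24: format [1B, align 1] → 25
+3 pad (align 4)
@28: mip_level [28B, align 4] → 56
@56: stride [4B, align 4] → 60
+4 tail pad (align 8)
size 64, align 8
— Packet2 —
@0: height [8B, align 8] → 8
@8: depth [16B, align 8] → 24
@24: stride [4B, align 4] → 28
@28: format [1B, align 1] → 29
+3 pad (align 4)
@32: mip_level [28B, align 4] → 60
+4 tail pad (align 8)
size 64, align 8
64 − 64 = 0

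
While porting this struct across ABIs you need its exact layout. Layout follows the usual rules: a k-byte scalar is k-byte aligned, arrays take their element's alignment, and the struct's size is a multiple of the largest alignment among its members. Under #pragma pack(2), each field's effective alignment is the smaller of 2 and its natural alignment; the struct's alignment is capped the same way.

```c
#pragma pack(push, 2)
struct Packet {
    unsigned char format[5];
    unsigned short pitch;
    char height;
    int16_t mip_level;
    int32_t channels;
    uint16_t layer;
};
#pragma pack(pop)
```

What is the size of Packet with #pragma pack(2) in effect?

format at 0 (size 5, align 1) → ends 5
pad 1 to align 2 for pitch
pitch at 6 (size 2, align 2) → ends 8
height at 8 (size 1, align 1) → ends 9
pad 1 to align 2 for mip_level
mip_level at 10 (size 2, align 2) → ends 12
channels at 12 (size 4, align 2) → ends 16
layer at 16 (size 2, align 2) → ends 18
total 18 bytes, alignment 2

18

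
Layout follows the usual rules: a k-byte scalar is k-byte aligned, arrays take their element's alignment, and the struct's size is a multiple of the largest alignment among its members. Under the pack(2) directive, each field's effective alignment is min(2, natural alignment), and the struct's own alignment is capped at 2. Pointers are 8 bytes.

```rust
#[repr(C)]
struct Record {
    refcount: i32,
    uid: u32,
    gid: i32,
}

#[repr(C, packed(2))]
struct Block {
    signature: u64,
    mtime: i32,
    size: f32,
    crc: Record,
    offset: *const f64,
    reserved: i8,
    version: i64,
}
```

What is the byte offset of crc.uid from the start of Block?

Record: @0: refcount [4B, align 4] → 4; @4: uid [4B, align 4] → 8; @8: gid [4B, align 4] → 12; size 12, align 4
@0: signature [8B, align 2] → 8
@8: mtime [4B, align 2] → 12
@12: size [4B, align 2] → 16
@16: crc [12B, align 2] → 28
within Record: uid at 4
16 + 4 = 20

20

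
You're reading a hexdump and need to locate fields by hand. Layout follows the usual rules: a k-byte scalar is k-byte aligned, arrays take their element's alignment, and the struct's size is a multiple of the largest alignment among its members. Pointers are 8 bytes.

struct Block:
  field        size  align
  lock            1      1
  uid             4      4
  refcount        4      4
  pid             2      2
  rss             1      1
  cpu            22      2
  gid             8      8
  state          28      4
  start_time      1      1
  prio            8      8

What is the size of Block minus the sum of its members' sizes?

@0: lock [1B, align 1] → 1
+3 pad (align 4)
@4: uid [4B, align 4] → 8
@8: refcount [4B, align 4] → 12
@12: pid [2B, align 2] → 14
@14: rss [1B, align 1] → 15
+1 pad (align 2)
@16: cpu [22B, align 2] → 38
+2 pad (align 8)
@40: gid [8B, align 8] → 48
@48: state [28B, align 4] → 76
@76: start_time [1B, align 1] → 77
+3 pad (align 8)
@80: prio [8B, align 8] → 88
size 88, align 8
data bytes 79, size 88 → padding 9

9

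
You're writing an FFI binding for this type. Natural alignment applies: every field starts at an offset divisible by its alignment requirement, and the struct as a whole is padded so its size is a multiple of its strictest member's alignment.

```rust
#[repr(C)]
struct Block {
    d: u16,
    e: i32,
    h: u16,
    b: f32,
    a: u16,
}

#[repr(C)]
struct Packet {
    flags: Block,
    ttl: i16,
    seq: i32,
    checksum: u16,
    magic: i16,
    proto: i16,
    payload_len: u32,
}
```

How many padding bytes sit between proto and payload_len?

2

Block: @0: d [2B, align 2] → 2; +2 pad (align 4); @4: e [4B, align 4] → 8; @8: h [2B, align 2] → 10; +2 pad (align 4); @12: b [4B, align 4] → 16; @16: a [2B, align 2] → 18; +2 tail pad (align 4); size 20, align 4
@0: flags [20B, align 4] → 20
@20: ttl [2B, align 2] → 22
+2 pad (align 4)
@24: seq [4B, align 4] → 28
@28: checksum [2B, align 2] → 30
@30: magic [2B, align 2] → 32
@32: proto [2B, align 2] → 34
+2 pad (align 4)
@36: payload_len [4B, align 4] → 40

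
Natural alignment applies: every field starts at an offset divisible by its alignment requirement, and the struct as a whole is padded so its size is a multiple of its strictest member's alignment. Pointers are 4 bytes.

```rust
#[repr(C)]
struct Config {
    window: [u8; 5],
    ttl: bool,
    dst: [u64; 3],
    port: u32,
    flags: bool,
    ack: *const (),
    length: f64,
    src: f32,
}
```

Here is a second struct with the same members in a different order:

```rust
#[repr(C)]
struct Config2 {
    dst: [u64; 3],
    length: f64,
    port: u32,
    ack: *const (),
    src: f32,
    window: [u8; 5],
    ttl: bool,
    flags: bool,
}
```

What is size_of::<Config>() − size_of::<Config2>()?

8

0..5  window  (5B, 1-aligned)
5..6  ttl  (1B, 1-aligned)
6..8  -- padding (2B)
8..32  dst  (24B, 8-aligned)
32..36  port  (4B, 4-aligned)
36..37  flags  (1B, 1-aligned)
37..40  -- padding (3B)
40..44  ack  (4B, 4-aligned)
44..48  -- padding (4B)
48..56  length  (8B, 8-aligned)
56..60  src  (4B, 4-aligned)
60..64  -- tail padding (4B)
sizeof = 64, alignof = 8
— Config2 —
0..24  dst  (24B, 8-aligned)
24..32  length  (8B, 8-aligned)
32..36  port  (4B, 4-aligned)
36..40  ack  (4B, 4-aligned)
40..44  src  (4B, 4-aligned)
44..49  window  (5B, 1-aligned)
49..50  ttl  (1B, 1-aligned)
50..51  flags  (1B, 1-aligned)
51..56  -- tail padding (5B)
sizeof = 56, alignof = 8
64 − 56 = 8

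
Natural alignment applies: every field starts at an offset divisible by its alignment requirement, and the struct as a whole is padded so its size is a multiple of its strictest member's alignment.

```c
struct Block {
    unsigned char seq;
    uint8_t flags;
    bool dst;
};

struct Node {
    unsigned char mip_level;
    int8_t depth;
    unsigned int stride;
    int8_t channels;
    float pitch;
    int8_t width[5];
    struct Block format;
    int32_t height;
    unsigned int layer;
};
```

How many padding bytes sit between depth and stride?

Block: seq at 0 (size 1, align 1) → ends 1; flags at 1 (size 1, align 1) → ends 2; dst at 2 (size 1, align 1) → ends 3; total 3 bytes, alignment 1
mip_level at 0 (size 1, align 1) → ends 1
depth at 1 (size 1, align 1) → ends 2
pad 2 to align 4 for stride
stride at 4 (size 4, align 4) → ends 8

2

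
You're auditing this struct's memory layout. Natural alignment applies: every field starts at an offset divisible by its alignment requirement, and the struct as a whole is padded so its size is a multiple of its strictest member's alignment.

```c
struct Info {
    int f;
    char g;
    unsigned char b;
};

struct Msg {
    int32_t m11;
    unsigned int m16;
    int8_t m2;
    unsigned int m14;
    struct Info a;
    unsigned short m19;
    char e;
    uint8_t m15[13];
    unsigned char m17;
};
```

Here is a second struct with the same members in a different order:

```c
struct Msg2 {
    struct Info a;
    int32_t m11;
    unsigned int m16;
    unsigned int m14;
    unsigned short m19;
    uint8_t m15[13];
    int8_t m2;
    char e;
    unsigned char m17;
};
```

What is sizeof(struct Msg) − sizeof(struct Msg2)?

Info: 0..4  f  (4B, 4-aligned); 4..5  g  (1B, 1-aligned); 5..6  b  (1B, 1-aligned); 6..8  -- tail padding (2B); sizeof = 8, alignof = 4
0..4  m11  (4B, 4-aligned)
4..8  m16  (4B, 4-aligned)
8..9  m2  (1B, 1-aligned)
9..12  -- padding (3B)
12..16  m14  (4B, 4-aligned)
16..24  a  (8B, 4-aligned)
24..26  m19  (2B, 2-aligned)
26..27  e  (1B, 1-aligned)
27..40  m15  (13B, 1-aligned)
40..41  m17  (1B, 1-aligned)
41..44  -- tail padding (3B)
sizeof = 44, alignof = 4
— Msg2 —
0..8  a  (8B, 4-aligned)
8..12  m11  (4B, 4-aligned)
12..16  m16  (4B, 4-aligned)
16..20  m14  (4B, 4-aligned)
20..22  m19  (2B, 2-aligned)
22..35  m15  (13B, 1-aligned)
35..36  m2  (1B, 1-aligned)
36..37  e  (1B, 1-aligned)
37..38  m17  (1B, 1-aligned)
38..40  -- tail padding (2B)
sizeof = 40, alignof = 4
44 − 40 = 4

4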